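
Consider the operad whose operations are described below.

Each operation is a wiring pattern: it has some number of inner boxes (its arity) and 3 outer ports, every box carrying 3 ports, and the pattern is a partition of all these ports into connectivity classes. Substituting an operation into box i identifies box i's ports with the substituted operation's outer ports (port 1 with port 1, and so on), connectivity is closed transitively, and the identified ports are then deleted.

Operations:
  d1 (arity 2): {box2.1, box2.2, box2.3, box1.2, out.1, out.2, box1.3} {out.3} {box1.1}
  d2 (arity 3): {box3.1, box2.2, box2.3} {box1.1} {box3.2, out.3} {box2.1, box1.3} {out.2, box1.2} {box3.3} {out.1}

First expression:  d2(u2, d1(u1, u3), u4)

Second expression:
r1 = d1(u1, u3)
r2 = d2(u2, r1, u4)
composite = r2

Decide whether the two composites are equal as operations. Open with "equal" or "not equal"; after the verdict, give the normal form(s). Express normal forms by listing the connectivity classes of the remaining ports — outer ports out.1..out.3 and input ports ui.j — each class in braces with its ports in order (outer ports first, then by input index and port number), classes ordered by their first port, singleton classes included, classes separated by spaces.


The first expression, normalized: {out.1} {out.2, u2.2} {out.3, u4.2} {u1.1} {u1.2, u1.3, u2.3, u3.1, u3.2, u3.3, u4.1} {u2.1} {u4.3}
The second expression, normalized: {out.1} {out.2, u2.2} {out.3, u4.2} {u1.1} {u1.2, u1.3, u2.3, u3.1, u3.2, u3.3, u4.1} {u2.1} {u4.3}
The forms coincide; equal.

equal; both compose to {out.1} {out.2, u2.2} {out.3, u4.2} {u1.1} {u1.2, u1.3, u2.3, u3.1, u3.2, u3.3, u4.1} {u2.1} {u4.3}


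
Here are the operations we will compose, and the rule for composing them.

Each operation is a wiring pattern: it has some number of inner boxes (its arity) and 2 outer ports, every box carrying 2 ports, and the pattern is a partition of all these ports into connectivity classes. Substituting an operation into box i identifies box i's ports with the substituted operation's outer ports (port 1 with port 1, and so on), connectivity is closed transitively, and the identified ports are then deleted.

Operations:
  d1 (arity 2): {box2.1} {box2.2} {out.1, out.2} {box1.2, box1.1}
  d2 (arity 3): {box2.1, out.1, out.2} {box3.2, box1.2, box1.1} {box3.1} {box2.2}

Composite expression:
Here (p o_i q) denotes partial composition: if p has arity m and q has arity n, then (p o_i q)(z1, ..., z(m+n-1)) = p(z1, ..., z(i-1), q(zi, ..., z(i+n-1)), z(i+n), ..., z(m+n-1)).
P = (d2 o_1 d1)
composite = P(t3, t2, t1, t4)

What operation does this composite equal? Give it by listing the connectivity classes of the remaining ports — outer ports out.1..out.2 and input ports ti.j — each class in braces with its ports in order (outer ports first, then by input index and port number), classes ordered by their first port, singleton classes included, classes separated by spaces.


{out.1, out.2, t1.1} {t1.2} {t2.1} {t2.2} {t3.1, t3.2} {t4.1} {t4.2}

Substituting into d2 glues patterns; closure does the rest.
composing d1 on (t3, t2), with out.j its own outer ports: {out.1, out.2} {t2.1} {t2.2} {t3.1, t3.2}
composing d2 on (t3, t2, t1, t4), with out.j its own outer ports: {out.1, out.2, t1.1} {t1.2} {t2.1} {t2.2} {t3.1, t3.2} {t4.1} {t4.2}


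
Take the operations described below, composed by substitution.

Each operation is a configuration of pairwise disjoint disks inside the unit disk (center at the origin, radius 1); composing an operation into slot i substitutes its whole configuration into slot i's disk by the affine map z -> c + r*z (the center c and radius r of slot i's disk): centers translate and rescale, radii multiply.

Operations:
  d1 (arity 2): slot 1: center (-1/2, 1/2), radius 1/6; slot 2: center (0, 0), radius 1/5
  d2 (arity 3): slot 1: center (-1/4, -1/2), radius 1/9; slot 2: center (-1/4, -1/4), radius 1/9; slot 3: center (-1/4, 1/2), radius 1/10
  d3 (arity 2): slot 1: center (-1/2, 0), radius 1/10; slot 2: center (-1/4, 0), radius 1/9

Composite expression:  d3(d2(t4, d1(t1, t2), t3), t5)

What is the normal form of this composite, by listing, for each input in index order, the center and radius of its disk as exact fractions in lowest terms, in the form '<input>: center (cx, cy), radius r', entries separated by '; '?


t1: center (-191/360, -7/360), radius 1/540; t2: center (-21/40, -1/40), radius 1/450; t3: center (-21/40, 1/20), radius 1/100; t4: center (-21/40, -1/20), radius 1/90; t5: center (-1/4, 0), radius 1/9

Each t-disk chains the slot maps above it in d3; radii multiply.
tracing t4 down its 2-map path: center (-21/40, -1/20), radius 1/90
tracing t1 down its 3-map path: center (-191/360, -7/360), radius 1/540
tracing t2 down its 3-map path: center (-21/40, -1/40), radius 1/450
tracing t3 down its 2-map path: center (-21/40, 1/20), radius 1/100
tracing t5 down its 1-map path: center (-1/4, 0), radius 1/9


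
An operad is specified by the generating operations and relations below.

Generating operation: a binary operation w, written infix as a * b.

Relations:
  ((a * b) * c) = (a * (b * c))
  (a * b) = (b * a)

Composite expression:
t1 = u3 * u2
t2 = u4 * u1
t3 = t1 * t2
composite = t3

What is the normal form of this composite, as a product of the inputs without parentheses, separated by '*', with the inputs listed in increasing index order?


u1 * u2 * u3 * u4

Any arrangement under w is one operation, so sort the u-inputs.
(u3 * u2) linearizes to u3 * u2
(u4 * u1) linearizes to u4 * u1
((u3 * u2) * (u4 * u1)) linearizes to u3 * u2 * u4 * u1
the factors in increasing index order: u1 * u2 * u3 * u4


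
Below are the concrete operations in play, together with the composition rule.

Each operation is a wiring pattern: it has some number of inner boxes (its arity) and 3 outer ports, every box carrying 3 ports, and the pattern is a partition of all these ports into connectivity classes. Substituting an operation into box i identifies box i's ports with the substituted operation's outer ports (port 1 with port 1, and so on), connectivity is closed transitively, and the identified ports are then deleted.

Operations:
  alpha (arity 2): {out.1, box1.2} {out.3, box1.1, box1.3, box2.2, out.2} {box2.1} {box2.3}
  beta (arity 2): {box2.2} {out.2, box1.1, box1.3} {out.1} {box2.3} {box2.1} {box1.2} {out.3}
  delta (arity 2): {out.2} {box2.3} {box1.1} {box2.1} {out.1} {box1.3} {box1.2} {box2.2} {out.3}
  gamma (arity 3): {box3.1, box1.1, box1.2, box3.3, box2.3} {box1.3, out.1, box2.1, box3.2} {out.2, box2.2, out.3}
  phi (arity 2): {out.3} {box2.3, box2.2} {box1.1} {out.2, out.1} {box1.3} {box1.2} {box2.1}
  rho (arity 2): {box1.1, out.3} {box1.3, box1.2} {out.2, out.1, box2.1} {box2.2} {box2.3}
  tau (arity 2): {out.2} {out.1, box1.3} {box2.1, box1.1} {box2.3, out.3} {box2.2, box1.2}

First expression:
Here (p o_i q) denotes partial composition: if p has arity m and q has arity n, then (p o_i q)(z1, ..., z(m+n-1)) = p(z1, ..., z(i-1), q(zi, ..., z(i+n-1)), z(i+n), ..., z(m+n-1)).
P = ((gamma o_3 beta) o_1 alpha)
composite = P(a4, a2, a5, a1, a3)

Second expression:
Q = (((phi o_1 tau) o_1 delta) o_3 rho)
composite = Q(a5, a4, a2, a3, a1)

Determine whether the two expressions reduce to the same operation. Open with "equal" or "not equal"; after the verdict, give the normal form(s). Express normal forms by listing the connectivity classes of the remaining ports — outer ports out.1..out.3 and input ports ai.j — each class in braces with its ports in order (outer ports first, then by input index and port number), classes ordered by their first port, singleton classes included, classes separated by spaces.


not equal; first: {out.1, a1.1, a1.3, a2.2, a4.1, a4.2, a4.3, a5.1, a5.3} {out.2, out.3, a5.2} {a1.2} {a2.1} {a2.3} {a3.1} {a3.2} {a3.3}; second: {out.1, out.2} {out.3} {a1.1} {a1.2, a1.3} {a2.1} {a2.2, a2.3} {a3.1} {a3.2} {a3.3} {a4.1} {a4.2} {a4.3} {a5.1} {a5.2} {a5.3}

Reducing the first expression gives {out.1, a1.1, a1.3, a2.2, a4.1, a4.2, a4.3, a5.1, a5.3} {out.2, out.3, a5.2} {a1.2} {a2.1} {a2.3} {a3.1} {a3.2} {a3.3}
Reducing the second expression gives {out.1, out.2} {out.3} {a1.1} {a1.2, a1.3} {a2.1} {a2.2, a2.3} {a3.1} {a3.2} {a3.3} {a4.1} {a4.2} {a4.3} {a5.1} {a5.2} {a5.3}
Distinct normal forms: not equal.


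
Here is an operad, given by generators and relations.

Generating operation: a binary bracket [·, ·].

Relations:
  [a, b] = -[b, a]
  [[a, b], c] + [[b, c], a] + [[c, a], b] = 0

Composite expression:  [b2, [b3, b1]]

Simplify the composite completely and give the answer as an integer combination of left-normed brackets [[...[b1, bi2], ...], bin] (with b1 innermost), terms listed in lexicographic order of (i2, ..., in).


[[b1, b3], b2]

Expand each bracket as ab - ba; the b1-initial words give the coefficients.
Composite bracket: [b2, [b3, b1]]
The bracket unfolds into 4 signed words via [a, b] = ab - ba (2^2 = 4).
Collect the words opening with b1:
  sign of b1b3b2 is +1, so it contributes +[[b1, b3], b2]


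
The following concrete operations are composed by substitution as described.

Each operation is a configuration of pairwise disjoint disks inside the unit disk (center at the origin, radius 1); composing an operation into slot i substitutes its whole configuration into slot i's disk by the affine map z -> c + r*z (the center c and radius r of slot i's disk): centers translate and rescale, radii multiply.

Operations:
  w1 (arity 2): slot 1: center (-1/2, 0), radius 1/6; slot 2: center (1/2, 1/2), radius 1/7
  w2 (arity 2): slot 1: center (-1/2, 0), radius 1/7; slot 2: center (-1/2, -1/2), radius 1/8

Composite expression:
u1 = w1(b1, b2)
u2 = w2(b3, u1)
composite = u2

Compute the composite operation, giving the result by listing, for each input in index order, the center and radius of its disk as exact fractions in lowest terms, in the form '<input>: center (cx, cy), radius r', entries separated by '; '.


b1: center (-9/16, -1/2), radius 1/48; b2: center (-7/16, -7/16), radius 1/56; b3: center (-1/2, 0), radius 1/7


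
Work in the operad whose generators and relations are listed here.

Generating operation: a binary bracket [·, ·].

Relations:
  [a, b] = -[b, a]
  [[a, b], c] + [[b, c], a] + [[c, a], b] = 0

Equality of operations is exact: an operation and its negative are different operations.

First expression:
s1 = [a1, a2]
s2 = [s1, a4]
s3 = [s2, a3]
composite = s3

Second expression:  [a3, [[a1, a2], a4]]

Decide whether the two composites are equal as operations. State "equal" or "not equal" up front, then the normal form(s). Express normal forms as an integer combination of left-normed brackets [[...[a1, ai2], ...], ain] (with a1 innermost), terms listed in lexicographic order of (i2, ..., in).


The first expression reduces to [[[a1, a2], a4], a3]
The second expression reduces to -[[[a1, a2], a4], a3]
The forms do not match — not equal.

not equal; first: [[[a1, a2], a4], a3]; second: -[[[a1, a2], a4], a3]


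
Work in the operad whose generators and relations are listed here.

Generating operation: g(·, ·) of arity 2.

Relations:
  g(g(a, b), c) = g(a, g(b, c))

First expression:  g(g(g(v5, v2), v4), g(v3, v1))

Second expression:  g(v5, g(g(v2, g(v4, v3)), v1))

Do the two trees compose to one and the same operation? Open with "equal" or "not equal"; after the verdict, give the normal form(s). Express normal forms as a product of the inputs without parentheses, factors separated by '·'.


equal; the common form is v5 · v2 · v4 · v3 · v1

The first expression, normalized: v5 · v2 · v4 · v3 · v1
The second expression, normalized: v5 · v2 · v4 · v3 · v1
The forms coincide; equal.


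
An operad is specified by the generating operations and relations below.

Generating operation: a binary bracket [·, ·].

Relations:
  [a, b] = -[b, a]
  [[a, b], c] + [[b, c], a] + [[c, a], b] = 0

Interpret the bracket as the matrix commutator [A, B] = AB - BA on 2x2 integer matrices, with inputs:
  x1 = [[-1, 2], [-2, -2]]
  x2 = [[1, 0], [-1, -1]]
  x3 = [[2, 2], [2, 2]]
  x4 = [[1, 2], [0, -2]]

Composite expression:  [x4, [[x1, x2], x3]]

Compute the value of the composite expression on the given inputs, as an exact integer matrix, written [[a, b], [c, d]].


[[16, -16], [-24, -16]]

[x1, x2] = [[-2, -4], [-3, 2]]
[[x1, x2], x3] = [[-2, -8], [8, 2]]
[x4, [[x1, x2], x3]] = [[16, -16], [-24, -16]]


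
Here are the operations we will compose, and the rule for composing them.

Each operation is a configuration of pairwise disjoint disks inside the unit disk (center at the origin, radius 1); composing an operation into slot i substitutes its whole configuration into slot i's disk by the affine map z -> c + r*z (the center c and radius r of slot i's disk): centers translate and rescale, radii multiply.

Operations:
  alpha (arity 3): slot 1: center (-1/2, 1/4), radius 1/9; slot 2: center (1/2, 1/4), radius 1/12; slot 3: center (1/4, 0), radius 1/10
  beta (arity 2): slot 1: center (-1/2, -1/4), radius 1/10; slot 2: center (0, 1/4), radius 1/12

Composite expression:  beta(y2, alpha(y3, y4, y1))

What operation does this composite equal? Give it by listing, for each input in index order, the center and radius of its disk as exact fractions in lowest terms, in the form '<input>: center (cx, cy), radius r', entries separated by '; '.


y1: center (1/48, 1/4), radius 1/120; y2: center (-1/2, -1/4), radius 1/10; y3: center (-1/24, 13/48), radius 1/108; y4: center (1/24, 13/48), radius 1/144


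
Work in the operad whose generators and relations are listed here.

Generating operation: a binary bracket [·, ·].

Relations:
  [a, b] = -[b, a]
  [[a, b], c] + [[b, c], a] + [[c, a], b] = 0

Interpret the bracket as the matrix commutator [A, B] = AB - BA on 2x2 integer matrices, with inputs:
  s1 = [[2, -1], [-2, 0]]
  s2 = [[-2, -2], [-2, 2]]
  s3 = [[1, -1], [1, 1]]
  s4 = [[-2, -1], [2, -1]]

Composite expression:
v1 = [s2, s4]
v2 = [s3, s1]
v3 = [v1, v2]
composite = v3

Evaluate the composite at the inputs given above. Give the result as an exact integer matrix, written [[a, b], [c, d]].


[[-16, -36], [84, 16]]


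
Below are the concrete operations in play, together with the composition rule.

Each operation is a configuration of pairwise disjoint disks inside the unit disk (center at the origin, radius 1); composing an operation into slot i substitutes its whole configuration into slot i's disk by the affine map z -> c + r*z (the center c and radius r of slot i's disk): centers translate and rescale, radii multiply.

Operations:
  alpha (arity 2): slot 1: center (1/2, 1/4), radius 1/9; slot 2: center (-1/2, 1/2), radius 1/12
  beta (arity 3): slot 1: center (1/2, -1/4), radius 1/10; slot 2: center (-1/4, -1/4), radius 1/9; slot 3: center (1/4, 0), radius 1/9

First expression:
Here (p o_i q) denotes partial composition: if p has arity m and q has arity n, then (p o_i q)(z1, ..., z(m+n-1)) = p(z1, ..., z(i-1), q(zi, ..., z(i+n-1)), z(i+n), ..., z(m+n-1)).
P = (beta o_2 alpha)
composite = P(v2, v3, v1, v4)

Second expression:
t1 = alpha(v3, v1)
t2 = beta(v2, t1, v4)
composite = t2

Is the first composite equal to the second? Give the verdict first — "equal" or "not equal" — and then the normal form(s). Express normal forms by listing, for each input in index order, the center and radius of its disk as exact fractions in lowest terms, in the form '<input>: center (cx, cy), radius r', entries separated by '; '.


equal; the common form is v1: center (-11/36, -7/36), radius 1/108; v2: center (1/2, -1/4), radius 1/10; v3: center (-7/36, -2/9), radius 1/81; v4: center (1/4, 0), radius 1/9

In normal form, the first expression is v1: center (-11/36, -7/36), radius 1/108; v2: center (1/2, -1/4), radius 1/10; v3: center (-7/36, -2/9), radius 1/81; v4: center (1/4, 0), radius 1/9
In normal form, the second expression is v1: center (-11/36, -7/36), radius 1/108; v2: center (1/2, -1/4), radius 1/10; v3: center (-7/36, -2/9), radius 1/81; v4: center (1/4, 0), radius 1/9
Identical normal forms: equal.


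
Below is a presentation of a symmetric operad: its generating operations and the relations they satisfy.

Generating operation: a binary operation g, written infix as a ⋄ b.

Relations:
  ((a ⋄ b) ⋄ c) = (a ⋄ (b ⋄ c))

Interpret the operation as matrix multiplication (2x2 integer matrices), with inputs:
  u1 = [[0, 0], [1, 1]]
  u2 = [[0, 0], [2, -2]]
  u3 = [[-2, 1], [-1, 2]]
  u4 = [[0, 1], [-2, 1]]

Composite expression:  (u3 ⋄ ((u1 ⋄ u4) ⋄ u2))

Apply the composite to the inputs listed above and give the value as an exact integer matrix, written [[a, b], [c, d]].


[[4, -4], [8, -8]]

(u1 ⋄ u4) = [[0, 0], [-2, 2]]
((u1 ⋄ u4) ⋄ u2) = [[0, 0], [4, -4]]
(u3 ⋄ ((u1 ⋄ u4) ⋄ u2)) = [[4, -4], [8, -8]]


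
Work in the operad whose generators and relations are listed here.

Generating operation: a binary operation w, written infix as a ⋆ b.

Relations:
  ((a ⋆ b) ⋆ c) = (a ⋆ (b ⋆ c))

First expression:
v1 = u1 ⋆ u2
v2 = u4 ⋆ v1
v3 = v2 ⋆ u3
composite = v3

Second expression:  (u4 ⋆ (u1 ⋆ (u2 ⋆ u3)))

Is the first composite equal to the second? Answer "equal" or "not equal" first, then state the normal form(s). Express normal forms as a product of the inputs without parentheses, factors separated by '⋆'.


Reducing the first expression gives u4 ⋆ u1 ⋆ u2 ⋆ u3
Reducing the second expression gives u4 ⋆ u1 ⋆ u2 ⋆ u3
One common form — equal.

equal — both sides give u4 ⋆ u1 ⋆ u2 ⋆ u3


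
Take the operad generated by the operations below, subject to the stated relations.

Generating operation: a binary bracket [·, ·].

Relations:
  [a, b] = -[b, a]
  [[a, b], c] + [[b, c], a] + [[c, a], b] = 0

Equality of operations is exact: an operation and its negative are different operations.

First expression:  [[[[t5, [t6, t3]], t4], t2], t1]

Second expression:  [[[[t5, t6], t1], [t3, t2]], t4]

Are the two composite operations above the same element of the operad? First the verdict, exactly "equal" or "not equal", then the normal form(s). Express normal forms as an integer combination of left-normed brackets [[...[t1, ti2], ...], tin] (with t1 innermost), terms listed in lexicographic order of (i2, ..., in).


The first expression, normalized: [[[[[t1, t2], t3], t6], t5], t4] - [[[[[t1, t2], t4], t3], t6], t5] + [[[[[t1, t2], t4], t5], t3], t6] - [[[[[t1, t2], t4], t5], t6], t3] + [[[[[t1, t2], t4], t6], t3], t5] - [[[[[t1, t2], t5], t3], t6], t4] + [[[[[t1, t2], t5], t6], t3], t4] - [[[[[t1, t2], t6], t3], t5], t4] - [[[[[t1, t3], t6], t5], t4], t2] + [[[[[t1, t4], t3], t6], t5], t2] - [[[[[t1, t4], t5], t3], t6], t2] + [[[[[t1, t4], t5], t6], t3], t2] - [[[[[t1, t4], t6], t3], t5], t2] + [[[[[t1, t5], t3], t6], t4], t2] - [[[[[t1, t5], t6], t3], t4], t2] + [[[[[t1, t6], t3], t5], t4], t2]
The second expression, normalized: [[[[[t1, t5], t6], t2], t3], t4] - [[[[[t1, t5], t6], t3], t2], t4] - [[[[[t1, t6], t5], t2], t3], t4] + [[[[[t1, t6], t5], t3], t2], t4]
They disagree, so not equal.

not equal — first [[[[[t1, t2], t3], t6], t5], t4] - [[[[[t1, t2], t4], t3], t6], t5] + [[[[[t1, t2], t4], t5], t3], t6] - [[[[[t1, t2], t4], t5], t6], t3] + [[[[[t1, t2], t4], t6], t3], t5] - [[[[[t1, t2], t5], t3], t6], t4] + [[[[[t1, t2], t5], t6], t3], t4] - [[[[[t1, t2], t6], t3], t5], t4] - [[[[[t1, t3], t6], t5], t4], t2] + [[[[[t1, t4], t3], t6], t5], t2] - [[[[[t1, t4], t5], t3], t6], t2] + [[[[[t1, t4], t5], t6], t3], t2] - [[[[[t1, t4], t6], t3], t5], t2] + [[[[[t1, t5], t3], t6], t4], t2] - [[[[[t1, t5], t6], t3], t4], t2] + [[[[[t1, t6], t3], t5], t4], t2], second [[[[[t1, t5], t6], t2], t3], t4] - [[[[[t1, t5], t6], t3], t2], t4] - [[[[[t1, t6], t5], t2], t3], t4] + [[[[[t1, t6], t5], t3], t2], t4]


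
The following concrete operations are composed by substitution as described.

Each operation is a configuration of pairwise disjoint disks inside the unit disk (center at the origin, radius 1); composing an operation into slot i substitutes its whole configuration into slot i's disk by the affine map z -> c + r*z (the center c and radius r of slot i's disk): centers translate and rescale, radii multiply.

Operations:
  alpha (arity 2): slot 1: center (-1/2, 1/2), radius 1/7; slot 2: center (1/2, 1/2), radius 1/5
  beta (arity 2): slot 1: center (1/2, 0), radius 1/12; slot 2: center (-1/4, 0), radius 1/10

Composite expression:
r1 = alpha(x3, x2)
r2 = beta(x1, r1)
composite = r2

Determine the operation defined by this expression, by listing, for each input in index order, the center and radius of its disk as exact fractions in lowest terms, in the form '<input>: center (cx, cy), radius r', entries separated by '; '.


Follow each x-input down from beta: c' goes to c + r*c', radius to r*r'.
input x1: applying the 1 nested substitution gives center (1/2, 0), radius 1/12
input x3: applying the 2 nested substitutions gives center (-3/10, 1/20), radius 1/70
input x2: applying the 2 nested substitutions gives center (-1/5, 1/20), radius 1/50

x1: center (1/2, 0), radius 1/12; x2: center (-1/5, 1/20), radius 1/50; x3: center (-3/10, 1/20), radius 1/70


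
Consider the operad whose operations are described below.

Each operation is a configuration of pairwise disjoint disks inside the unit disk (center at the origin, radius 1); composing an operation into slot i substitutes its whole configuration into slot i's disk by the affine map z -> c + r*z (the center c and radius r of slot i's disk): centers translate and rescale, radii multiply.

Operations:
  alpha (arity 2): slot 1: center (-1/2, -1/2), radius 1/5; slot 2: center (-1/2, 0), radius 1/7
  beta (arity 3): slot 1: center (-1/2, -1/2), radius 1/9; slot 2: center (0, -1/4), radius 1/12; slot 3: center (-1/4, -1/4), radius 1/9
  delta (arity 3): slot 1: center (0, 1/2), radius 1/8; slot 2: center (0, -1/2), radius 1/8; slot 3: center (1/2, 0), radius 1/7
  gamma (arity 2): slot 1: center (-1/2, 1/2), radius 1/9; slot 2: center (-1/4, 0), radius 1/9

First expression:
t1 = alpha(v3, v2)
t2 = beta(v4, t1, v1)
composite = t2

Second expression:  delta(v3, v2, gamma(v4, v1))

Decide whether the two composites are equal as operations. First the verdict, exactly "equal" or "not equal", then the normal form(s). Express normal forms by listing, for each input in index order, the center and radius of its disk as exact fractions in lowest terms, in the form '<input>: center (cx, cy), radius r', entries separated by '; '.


not equal — first v1: center (-1/4, -1/4), radius 1/9; v2: center (-1/24, -1/4), radius 1/84; v3: center (-1/24, -7/24), radius 1/60; v4: center (-1/2, -1/2), radius 1/9, second v1: center (13/28, 0), radius 1/63; v2: center (0, -1/2), radius 1/8; v3: center (0, 1/2), radius 1/8; v4: center (3/7, 1/14), radius 1/63

Reducing the first expression gives v1: center (-1/4, -1/4), radius 1/9; v2: center (-1/24, -1/4), radius 1/84; v3: center (-1/24, -7/24), radius 1/60; v4: center (-1/2, -1/2), radius 1/9
Reducing the second expression gives v1: center (13/28, 0), radius 1/63; v2: center (0, -1/2), radius 1/8; v3: center (0, 1/2), radius 1/8; v4: center (3/7, 1/14), radius 1/63
Distinct normal forms: not equal.


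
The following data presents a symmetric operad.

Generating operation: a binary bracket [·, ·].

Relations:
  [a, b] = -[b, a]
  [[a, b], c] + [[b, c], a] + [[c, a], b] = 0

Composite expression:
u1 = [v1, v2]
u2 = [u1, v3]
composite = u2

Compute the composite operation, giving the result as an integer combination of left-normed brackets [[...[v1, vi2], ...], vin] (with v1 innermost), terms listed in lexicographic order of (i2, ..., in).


Expand each bracket as ab - ba; the v1-initial words give the coefficients.
Composite bracket: [[v1, v2], v3]
Full expansion: 4 signed words from ab - ba (2^2 = 4).
The v1-initial words carry the normal form:
  from v1v2v3, sign +1: term +[[v1, v2], v3]

[[v1, v2], v3]


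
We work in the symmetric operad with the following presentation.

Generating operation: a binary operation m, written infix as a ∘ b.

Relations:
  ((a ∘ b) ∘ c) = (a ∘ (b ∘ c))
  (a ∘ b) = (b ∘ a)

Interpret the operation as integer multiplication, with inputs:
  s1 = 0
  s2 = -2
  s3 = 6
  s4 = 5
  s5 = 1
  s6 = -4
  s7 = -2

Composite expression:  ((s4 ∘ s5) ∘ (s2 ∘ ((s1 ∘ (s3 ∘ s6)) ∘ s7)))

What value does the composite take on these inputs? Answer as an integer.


0

(s4 ∘ s5) = 5
(s3 ∘ s6) = -24
(s1 ∘ (s3 ∘ s6)) = 0
((s1 ∘ (s3 ∘ s6)) ∘ s7) = 0
(s2 ∘ ((s1 ∘ (s3 ∘ s6)) ∘ s7)) = 0
((s4 ∘ s5) ∘ (s2 ∘ ((s1 ∘ (s3 ∘ s6)) ∘ s7))) = 0


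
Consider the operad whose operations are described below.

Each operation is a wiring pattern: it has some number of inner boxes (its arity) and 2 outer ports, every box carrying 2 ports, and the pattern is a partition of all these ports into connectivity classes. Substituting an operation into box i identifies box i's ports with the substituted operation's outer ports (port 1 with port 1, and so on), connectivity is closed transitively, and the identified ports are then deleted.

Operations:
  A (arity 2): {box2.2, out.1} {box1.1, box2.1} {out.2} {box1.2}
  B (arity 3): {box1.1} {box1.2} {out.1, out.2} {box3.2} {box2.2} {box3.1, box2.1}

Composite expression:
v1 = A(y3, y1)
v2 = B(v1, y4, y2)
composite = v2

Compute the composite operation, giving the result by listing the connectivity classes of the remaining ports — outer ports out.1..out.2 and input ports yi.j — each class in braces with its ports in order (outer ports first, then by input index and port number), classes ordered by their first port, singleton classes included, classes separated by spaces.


Two ports join when wires chain via B-identified ports.
after A, the pattern on (y3, y1) reads {out.1, y1.2} {out.2} {y1.1, y3.1} {y3.2} (out.j = its outer ports)
after B, the pattern on (y3, y1, y4, y2) reads {out.1, out.2} {y1.1, y3.1} {y1.2} {y2.1, y4.1} {y2.2} {y3.2} {y4.2} (out.j = its outer ports)

{out.1, out.2} {y1.1, y3.1} {y1.2} {y2.1, y4.1} {y2.2} {y3.2} {y4.2}


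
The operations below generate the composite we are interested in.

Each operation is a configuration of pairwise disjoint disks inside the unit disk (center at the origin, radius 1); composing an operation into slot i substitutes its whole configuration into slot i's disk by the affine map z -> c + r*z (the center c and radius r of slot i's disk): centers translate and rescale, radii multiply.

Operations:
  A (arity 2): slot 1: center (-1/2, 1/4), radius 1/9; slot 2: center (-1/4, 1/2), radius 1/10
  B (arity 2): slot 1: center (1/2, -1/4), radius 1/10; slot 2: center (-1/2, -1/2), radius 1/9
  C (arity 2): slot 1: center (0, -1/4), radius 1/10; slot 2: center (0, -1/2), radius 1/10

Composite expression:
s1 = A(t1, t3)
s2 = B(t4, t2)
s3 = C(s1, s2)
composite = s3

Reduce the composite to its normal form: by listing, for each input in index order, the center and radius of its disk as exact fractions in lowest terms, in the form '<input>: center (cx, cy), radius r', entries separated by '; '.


t1: center (-1/20, -9/40), radius 1/90; t2: center (-1/20, -11/20), radius 1/90; t3: center (-1/40, -1/5), radius 1/100; t4: center (1/20, -21/40), radius 1/100


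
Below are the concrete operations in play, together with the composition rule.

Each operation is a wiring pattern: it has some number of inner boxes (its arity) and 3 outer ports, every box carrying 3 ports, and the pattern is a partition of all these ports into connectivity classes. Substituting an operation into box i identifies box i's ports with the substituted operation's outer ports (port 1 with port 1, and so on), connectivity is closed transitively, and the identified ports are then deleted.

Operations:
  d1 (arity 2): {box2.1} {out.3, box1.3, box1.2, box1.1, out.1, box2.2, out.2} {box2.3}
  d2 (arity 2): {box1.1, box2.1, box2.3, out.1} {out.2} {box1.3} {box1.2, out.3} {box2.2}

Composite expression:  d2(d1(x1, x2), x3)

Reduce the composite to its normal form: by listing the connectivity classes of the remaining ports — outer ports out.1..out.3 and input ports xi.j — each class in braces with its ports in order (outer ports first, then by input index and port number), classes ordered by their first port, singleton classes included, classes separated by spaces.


{out.1, out.3, x1.1, x1.2, x1.3, x2.2, x3.1, x3.3} {out.2} {x2.1} {x2.3} {x3.2}

Two ports join when wires chain via d2-identified ports.
after d1, the pattern on (x1, x2) reads {out.1, out.2, out.3, x1.1, x1.2, x1.3, x2.2} {x2.1} {x2.3} (out.j = its outer ports)
after d2, the pattern on (x1, x2, x3) reads {out.1, out.3, x1.1, x1.2, x1.3, x2.2, x3.1, x3.3} {out.2} {x2.1} {x2.3} {x3.2} (out.j = its outer ports)


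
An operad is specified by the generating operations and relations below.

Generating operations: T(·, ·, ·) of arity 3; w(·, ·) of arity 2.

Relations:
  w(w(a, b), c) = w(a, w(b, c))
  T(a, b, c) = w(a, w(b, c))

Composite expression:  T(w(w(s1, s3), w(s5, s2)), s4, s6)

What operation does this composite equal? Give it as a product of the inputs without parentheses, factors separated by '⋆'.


s1 ⋆ s3 ⋆ s5 ⋆ s2 ⋆ s4 ⋆ s6


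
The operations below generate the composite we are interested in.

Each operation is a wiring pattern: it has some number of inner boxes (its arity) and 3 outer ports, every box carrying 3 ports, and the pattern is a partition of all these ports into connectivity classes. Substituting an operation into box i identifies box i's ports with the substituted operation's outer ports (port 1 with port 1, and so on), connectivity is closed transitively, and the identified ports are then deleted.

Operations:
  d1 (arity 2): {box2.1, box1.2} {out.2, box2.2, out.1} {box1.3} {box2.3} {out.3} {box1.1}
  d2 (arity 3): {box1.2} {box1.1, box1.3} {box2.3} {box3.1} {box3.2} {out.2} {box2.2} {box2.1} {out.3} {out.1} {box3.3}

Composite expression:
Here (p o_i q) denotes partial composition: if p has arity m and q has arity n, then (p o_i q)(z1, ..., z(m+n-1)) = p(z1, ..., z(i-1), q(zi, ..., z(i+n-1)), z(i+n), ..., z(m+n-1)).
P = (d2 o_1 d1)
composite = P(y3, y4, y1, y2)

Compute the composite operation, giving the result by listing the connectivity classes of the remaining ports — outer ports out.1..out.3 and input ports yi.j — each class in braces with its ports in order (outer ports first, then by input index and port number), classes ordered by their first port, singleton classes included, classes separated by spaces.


Two ports join when wires chain via d2-identified ports.
composing d1 on (y3, y4), with out.j its own outer ports: {out.1, out.2, y4.2} {out.3} {y3.1} {y3.2, y4.1} {y3.3} {y4.3}
composing d2 on (y3, y4, y1, y2), with out.j its own outer ports: {out.1} {out.2} {out.3} {y1.1} {y1.2} {y1.3} {y2.1} {y2.2} {y2.3} {y3.1} {y3.2, y4.1} {y3.3} {y4.2} {y4.3}

{out.1} {out.2} {out.3} {y1.1} {y1.2} {y1.3} {y2.1} {y2.2} {y2.3} {y3.1} {y3.2, y4.1} {y3.3} {y4.2} {y4.3}


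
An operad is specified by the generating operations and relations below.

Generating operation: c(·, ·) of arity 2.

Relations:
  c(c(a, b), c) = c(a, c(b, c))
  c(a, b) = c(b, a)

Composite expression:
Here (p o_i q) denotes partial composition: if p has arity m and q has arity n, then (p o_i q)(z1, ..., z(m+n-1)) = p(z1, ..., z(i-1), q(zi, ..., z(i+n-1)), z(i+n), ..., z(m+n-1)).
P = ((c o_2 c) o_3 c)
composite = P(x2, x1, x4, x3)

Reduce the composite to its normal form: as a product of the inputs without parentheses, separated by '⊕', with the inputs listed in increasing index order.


x1 ⊕ x2 ⊕ x3 ⊕ x4

Any arrangement under c is one operation, so sort the x-inputs.
c(x4, x3) reduces to x4 ⊕ x3
c(x1, c(x4, x3)) reduces to x1 ⊕ x4 ⊕ x3
c(x2, c(x1, c(x4, x3))) reduces to x2 ⊕ x1 ⊕ x4 ⊕ x3
sorting the factors by input index: x1 ⊕ x2 ⊕ x3 ⊕ x4


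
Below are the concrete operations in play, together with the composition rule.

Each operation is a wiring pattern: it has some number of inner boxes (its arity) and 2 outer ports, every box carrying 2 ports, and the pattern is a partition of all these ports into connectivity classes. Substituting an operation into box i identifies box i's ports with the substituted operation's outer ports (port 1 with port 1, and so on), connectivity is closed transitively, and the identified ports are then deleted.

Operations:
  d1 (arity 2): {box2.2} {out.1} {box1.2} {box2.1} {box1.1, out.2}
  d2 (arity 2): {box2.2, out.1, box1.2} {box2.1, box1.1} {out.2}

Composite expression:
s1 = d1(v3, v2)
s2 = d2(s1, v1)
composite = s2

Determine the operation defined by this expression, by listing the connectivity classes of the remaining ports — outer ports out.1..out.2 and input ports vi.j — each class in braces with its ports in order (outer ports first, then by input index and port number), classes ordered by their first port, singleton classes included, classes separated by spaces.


{out.1, v1.2, v3.1} {out.2} {v1.1} {v2.1} {v2.2} {v3.2}

Connectivity passes through glued d2-boundaries; trace each wire chain.
through d1, on inputs (v3, v2): {out.1} {out.2, v3.1} {v2.1} {v2.2} {v3.2} (out.j = stage outer ports)
through d2, on inputs (v3, v2, v1): {out.1, v1.2, v3.1} {out.2} {v1.1} {v2.1} {v2.2} {v3.2} (out.j = stage outer ports)


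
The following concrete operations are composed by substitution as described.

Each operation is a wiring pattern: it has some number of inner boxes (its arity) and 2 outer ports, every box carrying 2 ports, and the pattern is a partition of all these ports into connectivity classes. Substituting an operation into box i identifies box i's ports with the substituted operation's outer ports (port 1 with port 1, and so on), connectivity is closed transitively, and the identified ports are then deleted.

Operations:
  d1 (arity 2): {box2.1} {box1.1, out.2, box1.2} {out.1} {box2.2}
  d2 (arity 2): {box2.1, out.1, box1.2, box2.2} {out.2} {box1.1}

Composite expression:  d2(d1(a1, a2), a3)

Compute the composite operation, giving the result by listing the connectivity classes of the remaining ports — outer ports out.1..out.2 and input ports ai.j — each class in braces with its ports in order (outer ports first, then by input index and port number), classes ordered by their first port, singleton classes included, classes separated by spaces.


{out.1, a1.1, a1.2, a3.1, a3.2} {out.2} {a2.1} {a2.2}

Substituting into d2 glues patterns; closure does the rest.
the subtree at d1 composes to {out.1} {out.2, a1.1, a1.2} {a2.1} {a2.2} on (a1, a2); out.j = own outer ports
the subtree at d2 composes to {out.1, a1.1, a1.2, a3.1, a3.2} {out.2} {a2.1} {a2.2} on (a1, a2, a3); out.j = own outer ports


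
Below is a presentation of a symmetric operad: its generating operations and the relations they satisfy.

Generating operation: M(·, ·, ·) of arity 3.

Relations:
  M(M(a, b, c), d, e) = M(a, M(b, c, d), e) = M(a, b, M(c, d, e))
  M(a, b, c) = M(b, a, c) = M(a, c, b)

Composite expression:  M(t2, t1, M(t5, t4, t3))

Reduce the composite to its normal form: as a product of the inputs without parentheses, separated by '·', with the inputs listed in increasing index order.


t1 · t2 · t3 · t4 · t5

Reordering under M is free, so list the t-inputs canonically.
M(t5, t4, t3) unparenthesizes to t5 · t4 · t3
M(t2, t1, M(t5, t4, t3)) unparenthesizes to t2 · t1 · t5 · t4 · t3
reordering the factors by index: t1 · t2 · t3 · t4 · t5


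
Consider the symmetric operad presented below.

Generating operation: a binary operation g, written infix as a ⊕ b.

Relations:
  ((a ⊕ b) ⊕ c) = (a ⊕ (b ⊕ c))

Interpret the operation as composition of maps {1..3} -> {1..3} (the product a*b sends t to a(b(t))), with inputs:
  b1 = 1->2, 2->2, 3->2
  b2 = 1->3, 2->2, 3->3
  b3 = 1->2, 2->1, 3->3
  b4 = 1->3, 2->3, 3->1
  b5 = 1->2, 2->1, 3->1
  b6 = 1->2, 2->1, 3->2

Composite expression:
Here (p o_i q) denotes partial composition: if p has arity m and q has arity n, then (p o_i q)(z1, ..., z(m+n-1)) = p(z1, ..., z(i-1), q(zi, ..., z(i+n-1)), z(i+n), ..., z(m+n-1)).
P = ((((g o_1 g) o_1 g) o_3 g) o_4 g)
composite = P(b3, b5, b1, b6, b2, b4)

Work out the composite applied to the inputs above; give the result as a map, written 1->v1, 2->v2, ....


1->2, 2->2, 3->2

(b3 ⊕ b5) = 1->1, 2->2, 3->2
(b6 ⊕ b2) = 1->2, 2->1, 3->2
(b1 ⊕ (b6 ⊕ b2)) = 1->2, 2->2, 3->2
((b3 ⊕ b5) ⊕ (b1 ⊕ (b6 ⊕ b2))) = 1->2, 2->2, 3->2
(((b3 ⊕ b5) ⊕ (b1 ⊕ (b6 ⊕ b2))) ⊕ b4) = 1->2, 2->2, 3->2


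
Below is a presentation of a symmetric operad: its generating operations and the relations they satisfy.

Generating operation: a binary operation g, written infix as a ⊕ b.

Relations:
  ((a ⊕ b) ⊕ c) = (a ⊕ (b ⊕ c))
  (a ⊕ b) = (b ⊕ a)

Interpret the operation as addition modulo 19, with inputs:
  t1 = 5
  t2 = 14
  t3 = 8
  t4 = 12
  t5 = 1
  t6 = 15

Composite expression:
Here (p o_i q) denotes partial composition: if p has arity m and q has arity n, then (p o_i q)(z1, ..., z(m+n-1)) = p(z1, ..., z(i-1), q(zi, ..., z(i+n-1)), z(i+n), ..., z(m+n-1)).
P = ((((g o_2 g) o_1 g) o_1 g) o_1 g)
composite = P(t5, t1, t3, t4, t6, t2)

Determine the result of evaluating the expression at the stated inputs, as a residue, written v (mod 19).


(t5 ⊕ t1) = 6
((t5 ⊕ t1) ⊕ t3) = 14
(((t5 ⊕ t1) ⊕ t3) ⊕ t4) = 7
(t6 ⊕ t2) = 10
((((t5 ⊕ t1) ⊕ t3) ⊕ t4) ⊕ (t6 ⊕ t2)) = 17

17 (mod 19)


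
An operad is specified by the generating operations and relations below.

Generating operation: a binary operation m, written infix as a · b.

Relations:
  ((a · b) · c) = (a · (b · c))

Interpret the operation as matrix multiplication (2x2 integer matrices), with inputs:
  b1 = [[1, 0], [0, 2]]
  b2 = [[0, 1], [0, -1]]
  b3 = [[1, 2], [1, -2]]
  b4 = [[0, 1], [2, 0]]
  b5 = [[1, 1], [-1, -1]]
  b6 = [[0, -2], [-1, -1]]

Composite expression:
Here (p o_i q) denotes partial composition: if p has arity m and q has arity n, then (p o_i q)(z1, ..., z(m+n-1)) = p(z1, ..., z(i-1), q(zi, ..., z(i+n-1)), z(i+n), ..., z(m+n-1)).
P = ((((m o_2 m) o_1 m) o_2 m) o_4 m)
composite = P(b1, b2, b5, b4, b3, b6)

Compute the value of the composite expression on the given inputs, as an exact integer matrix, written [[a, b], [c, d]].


[[2, 8], [-4, -16]]

(b2 · b5) = [[-1, -1], [1, 1]]
(b1 · (b2 · b5)) = [[-1, -1], [2, 2]]
(b4 · b3) = [[1, -2], [2, 4]]
((b4 · b3) · b6) = [[2, 0], [-4, -8]]
((b1 · (b2 · b5)) · ((b4 · b3) · b6)) = [[2, 8], [-4, -16]]


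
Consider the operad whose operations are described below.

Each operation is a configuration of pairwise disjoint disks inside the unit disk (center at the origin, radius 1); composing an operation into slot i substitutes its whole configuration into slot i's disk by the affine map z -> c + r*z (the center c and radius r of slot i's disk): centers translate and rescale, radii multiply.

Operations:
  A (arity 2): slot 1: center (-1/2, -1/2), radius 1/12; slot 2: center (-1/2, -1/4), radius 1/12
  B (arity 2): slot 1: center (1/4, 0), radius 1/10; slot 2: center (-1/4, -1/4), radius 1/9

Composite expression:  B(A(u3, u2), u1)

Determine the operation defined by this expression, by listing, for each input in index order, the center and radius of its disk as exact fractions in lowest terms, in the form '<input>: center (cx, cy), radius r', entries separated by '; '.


u1: center (-1/4, -1/4), radius 1/9; u2: center (1/5, -1/40), radius 1/120; u3: center (1/5, -1/20), radius 1/120

Nesting under B composes maps z -> c + r*z down each u-path.
u3: after 2 affine steps, its disk has center (1/5, -1/20), radius 1/120
u2: after 2 affine steps, its disk has center (1/5, -1/40), radius 1/120
u1: after 1 affine step, its disk has center (-1/4, -1/4), radius 1/9


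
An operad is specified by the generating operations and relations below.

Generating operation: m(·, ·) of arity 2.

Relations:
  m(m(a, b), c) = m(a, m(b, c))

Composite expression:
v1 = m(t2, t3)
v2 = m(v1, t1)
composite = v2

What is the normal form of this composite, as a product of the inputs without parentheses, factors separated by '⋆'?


t2 ⋆ t3 ⋆ t1


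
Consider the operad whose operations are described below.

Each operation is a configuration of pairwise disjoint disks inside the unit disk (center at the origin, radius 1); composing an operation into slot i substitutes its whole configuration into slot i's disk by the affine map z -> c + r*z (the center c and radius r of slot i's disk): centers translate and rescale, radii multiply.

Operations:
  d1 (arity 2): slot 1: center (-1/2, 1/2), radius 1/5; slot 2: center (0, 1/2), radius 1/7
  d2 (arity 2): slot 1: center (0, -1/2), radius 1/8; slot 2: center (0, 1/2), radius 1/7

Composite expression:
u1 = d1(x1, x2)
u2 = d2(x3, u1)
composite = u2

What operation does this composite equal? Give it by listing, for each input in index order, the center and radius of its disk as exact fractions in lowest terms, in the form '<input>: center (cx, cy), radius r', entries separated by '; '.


x1: center (-1/14, 4/7), radius 1/35; x2: center (0, 4/7), radius 1/49; x3: center (0, -1/2), radius 1/8

Nesting under d2 composes maps z -> c + r*z down each x-path.
x3 passes through 1 substitution, ending at center (0, -1/2), radius 1/8
x1 passes through 2 substitutions, ending at center (-1/14, 4/7), radius 1/35
x2 passes through 2 substitutions, ending at center (0, 4/7), radius 1/49
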